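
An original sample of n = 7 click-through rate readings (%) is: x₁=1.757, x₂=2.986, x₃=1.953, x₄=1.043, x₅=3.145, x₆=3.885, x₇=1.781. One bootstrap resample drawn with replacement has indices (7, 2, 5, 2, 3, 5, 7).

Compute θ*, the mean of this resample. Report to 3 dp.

θ* = 2.540

Resample values: 1.781, 2.986, 3.145, 2.986, 1.953, 3.145, 1.781.
Mean = (1.781 + 2.986 + 3.145 + 2.986 + 1.953 + 3.145 + 1.781) / 7 = 17.7770 / 7 = 2.540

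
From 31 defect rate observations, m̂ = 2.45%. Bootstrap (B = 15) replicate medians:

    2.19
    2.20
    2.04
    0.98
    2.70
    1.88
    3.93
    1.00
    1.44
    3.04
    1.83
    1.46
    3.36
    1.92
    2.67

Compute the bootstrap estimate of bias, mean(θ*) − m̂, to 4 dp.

mean(θ*) = (2.19 + 2.20 + 2.04 + 0.98 + 2.70 + 1.88 + 3.93 + 1.00 + 1.44 + 3.04 + 1.83 + 1.46 + 3.36 + 1.92 + 2.67) / 15 = 2.17600
bias = 2.17600 − 2.45

bias = −0.2740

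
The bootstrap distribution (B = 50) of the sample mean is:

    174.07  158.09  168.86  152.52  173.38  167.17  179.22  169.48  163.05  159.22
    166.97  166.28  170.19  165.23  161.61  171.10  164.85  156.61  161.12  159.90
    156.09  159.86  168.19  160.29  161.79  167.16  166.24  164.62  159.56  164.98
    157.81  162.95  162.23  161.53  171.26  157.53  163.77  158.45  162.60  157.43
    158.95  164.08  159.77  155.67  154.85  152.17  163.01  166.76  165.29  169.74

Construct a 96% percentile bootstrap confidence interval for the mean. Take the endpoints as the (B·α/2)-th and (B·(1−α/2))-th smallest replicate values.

(152.17, 174.07)

Sorted replicates: 152.17, 152.52, 154.85, 155.67, 156.09, 156.61, 157.43, 157.53, 157.81, 158.09, 158.45, 158.95, 159.22, 159.56, 159.77, 159.86, 159.90, 160.29, 161.12, 161.53, 161.61, 161.79, 162.23, 162.60, 162.95, 163.01, 163.05, 163.77, 164.08, 164.62, 164.85, 164.98, 165.23, 165.29, 166.24, 166.28, 166.76, 166.97, 167.16, 167.17, 168.19, 168.86, 169.48, 169.74, 170.19, 171.10, 171.26, 173.38, 174.07, 179.22
α = 0.04; lower rank = 50 × 0.020 = 1; upper rank = 50 × 0.980 = 49.
The 1st smallest replicate is 152.17; the 49th is 174.07.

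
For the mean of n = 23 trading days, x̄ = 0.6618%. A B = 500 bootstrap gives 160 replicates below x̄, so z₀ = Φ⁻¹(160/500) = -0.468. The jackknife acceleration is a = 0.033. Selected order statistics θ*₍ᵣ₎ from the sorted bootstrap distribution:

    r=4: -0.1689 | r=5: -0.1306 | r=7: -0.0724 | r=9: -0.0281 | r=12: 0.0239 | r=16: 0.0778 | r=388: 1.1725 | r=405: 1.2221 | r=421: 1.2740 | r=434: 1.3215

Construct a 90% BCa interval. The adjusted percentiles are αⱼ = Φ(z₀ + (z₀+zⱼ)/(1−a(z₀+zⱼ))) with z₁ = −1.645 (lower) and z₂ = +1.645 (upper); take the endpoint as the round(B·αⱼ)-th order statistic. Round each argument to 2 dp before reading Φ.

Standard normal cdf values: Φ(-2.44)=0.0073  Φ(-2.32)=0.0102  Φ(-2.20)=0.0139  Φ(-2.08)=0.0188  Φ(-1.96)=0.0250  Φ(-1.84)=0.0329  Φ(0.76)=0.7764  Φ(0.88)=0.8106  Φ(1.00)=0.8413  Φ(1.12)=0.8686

(-0.1689, 1.1725)

Lower: z₀ + z₁ = -0.468 + (-1.645) = -2.113; 1 − a(z₀+z₁) = 1 − (0.033)(-2.113) = 1.0697; argument = -0.468 + (-2.113)/1.0697 = -2.4433 → -2.44.
α₁ = Φ(-2.44) = 0.0073; rank = round(500 × 0.0073) = 4; θ*₍4₎ = -0.1689.
Upper: z₀ + z₂ = 1.177; 1 − a(z₀+z₂) = 0.9612; argument = 0.7566 → 0.76; α₂ = 0.7764; rank = 388; θ*₍388₎ = 1.1725.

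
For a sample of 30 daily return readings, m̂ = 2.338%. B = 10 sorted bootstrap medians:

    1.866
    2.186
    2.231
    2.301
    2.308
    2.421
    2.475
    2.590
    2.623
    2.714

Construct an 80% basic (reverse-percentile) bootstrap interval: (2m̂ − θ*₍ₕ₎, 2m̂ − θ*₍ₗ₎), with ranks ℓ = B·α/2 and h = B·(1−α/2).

(2.053, 2.810)

Percentile endpoints at ranks 1 and 9: θ*₍1₎ = 1.866, θ*₍9₎ = 2.623.
Basic interval reflects these around m̂:
  lower = 2 × 2.338 − 2.623 = 2.053
  upper = 2 × 2.338 − 1.866 = 2.810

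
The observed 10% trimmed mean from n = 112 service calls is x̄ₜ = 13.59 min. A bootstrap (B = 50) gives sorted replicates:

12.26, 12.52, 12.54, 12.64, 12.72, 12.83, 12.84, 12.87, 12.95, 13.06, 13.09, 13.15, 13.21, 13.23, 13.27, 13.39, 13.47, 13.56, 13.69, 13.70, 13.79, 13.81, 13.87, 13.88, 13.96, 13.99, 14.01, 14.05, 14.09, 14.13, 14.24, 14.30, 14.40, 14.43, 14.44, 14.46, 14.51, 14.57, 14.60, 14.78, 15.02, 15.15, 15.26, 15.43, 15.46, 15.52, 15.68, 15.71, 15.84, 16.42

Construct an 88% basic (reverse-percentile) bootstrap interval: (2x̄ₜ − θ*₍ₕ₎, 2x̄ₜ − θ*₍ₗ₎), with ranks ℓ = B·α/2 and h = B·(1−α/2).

(11.50, 14.64)

Percentile endpoints at ranks 3 and 47: θ*₍3₎ = 12.54, θ*₍47₎ = 15.68.
Basic interval reflects these around x̄ₜ:
  lower = 2 × 13.59 − 15.68 = 11.50
  upper = 2 × 13.59 − 12.54 = 14.64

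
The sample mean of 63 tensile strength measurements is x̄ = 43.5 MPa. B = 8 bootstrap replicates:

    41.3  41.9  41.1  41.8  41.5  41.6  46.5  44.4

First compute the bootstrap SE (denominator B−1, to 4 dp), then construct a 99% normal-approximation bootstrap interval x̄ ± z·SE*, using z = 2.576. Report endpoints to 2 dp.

(38.57, 48.43)

Mean of replicates = 42.5125; sum of squared deviations = 25.6687; SE* = √(25.6687/7) = 1.9149
Margin = 2.576 × 1.9149 = 4.933
Interval: 43.5 ± 4.933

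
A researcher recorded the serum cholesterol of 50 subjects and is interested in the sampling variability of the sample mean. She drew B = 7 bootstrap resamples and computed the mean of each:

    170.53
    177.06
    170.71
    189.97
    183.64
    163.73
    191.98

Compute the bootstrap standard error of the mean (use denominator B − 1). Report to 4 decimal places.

Bootstrap SE is the standard deviation of the 7 replicate means.
Mean of replicates: (170.53 + 177.06 + 170.71 + 189.97 + 183.64 + 163.73 + 191.98) / 7 = 1247.62000 / 7 = 178.23143
Sum of squared deviations: (−7.70143)² + (−1.17143)² + (−7.52143)² + (+11.73857)² + (+5.40857)² + (−14.50143)² + (+13.74857)² = 683.61749
Variance = 683.61749 / 6 = 113.93625
SE* = √113.93625

SE* = 10.6741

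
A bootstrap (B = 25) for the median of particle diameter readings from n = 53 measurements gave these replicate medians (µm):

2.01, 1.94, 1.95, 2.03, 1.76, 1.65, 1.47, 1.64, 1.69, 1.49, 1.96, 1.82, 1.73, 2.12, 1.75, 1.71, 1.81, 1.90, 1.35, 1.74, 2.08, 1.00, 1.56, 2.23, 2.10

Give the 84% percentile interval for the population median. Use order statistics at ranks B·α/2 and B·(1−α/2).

Sorted replicates: 1.00, 1.35, 1.47, 1.49, 1.56, 1.64, 1.65, 1.69, 1.71, 1.73, 1.74, 1.75, 1.76, 1.81, 1.82, 1.90, 1.94, 1.95, 1.96, 2.01, 2.03, 2.08, 2.10, 2.12, 2.23
α = 0.16; lower rank = 25 × 0.080 = 2; upper rank = 25 × 0.920 = 23.
The 2nd smallest replicate is 1.35; the 23rd is 2.10.

(1.35, 2.10)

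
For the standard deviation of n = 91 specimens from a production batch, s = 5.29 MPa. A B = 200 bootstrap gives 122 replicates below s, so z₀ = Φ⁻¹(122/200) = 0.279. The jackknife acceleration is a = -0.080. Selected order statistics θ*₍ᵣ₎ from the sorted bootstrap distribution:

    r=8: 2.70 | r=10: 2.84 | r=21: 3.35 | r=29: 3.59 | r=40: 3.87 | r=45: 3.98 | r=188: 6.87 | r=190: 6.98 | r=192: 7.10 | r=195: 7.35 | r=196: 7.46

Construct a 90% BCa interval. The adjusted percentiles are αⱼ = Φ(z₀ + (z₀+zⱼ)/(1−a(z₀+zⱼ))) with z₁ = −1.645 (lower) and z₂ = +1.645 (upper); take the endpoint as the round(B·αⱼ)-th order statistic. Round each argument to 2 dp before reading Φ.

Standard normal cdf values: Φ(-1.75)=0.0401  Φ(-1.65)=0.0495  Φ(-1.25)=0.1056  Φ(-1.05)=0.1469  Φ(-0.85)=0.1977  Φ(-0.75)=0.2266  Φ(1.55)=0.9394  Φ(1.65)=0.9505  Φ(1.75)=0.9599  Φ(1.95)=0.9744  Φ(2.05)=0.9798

(3.35, 7.35)

Lower: z₀ + z₁ = 0.279 + (-1.645) = -1.366; 1 − a(z₀+z₁) = 1 − (-0.080)(-1.366) = 0.8907; argument = 0.279 + (-1.366)/0.8907 = -1.2546 → -1.25.
α₁ = Φ(-1.25) = 0.1056; rank = round(200 × 0.1056) = 21; θ*₍21₎ = 3.35.
Upper: z₀ + z₂ = 1.924; 1 − a(z₀+z₂) = 1.1539; argument = 1.9464 → 1.95; α₂ = 0.9744; rank = 195; θ*₍195₎ = 7.35.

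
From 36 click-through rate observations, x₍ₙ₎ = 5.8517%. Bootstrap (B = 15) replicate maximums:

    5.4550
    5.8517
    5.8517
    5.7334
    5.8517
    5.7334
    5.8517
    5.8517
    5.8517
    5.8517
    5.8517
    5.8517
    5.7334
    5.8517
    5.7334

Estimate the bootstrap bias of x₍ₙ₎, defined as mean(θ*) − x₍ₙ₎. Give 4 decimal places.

mean(θ*) = (5.4550 + 5.8517 + 5.8517 + 5.7334 + 5.8517 + 5.7334 + 5.8517 + 5.8517 + 5.8517 + 5.8517 + 5.8517 + 5.8517 + 5.7334 + 5.8517 + 5.7334) / 15 = 5.79371
bias = 5.79371 − 5.8517

bias = −0.0580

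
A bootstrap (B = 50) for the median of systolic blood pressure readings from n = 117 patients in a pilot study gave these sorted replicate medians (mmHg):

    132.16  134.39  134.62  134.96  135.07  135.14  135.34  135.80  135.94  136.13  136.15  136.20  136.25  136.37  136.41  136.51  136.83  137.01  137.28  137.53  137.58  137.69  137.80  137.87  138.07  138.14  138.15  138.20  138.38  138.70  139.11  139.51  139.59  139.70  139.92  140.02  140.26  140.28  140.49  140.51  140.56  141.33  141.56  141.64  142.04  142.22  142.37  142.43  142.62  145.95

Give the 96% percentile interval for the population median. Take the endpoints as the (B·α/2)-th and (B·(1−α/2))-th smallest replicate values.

α = 0.04; lower rank = 50 × 0.020 = 1; upper rank = 50 × 0.980 = 49.
The 1st smallest replicate is 132.16; the 49th is 142.62.

(132.16, 142.62)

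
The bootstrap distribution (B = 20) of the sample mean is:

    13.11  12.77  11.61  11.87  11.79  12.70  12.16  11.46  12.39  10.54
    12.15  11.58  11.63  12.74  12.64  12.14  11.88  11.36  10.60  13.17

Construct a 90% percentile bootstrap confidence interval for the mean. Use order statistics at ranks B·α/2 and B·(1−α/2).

Sorted replicates: 10.54, 10.60, 11.36, 11.46, 11.58, 11.61, 11.63, 11.79, 11.87, 11.88, 12.14, 12.15, 12.16, 12.39, 12.64, 12.70, 12.74, 12.77, 13.11, 13.17
α = 0.10; lower rank = 20 × 0.050 = 1; upper rank = 20 × 0.950 = 19.
The 1st smallest replicate is 10.54; the 19th is 13.11.

(10.54, 13.11)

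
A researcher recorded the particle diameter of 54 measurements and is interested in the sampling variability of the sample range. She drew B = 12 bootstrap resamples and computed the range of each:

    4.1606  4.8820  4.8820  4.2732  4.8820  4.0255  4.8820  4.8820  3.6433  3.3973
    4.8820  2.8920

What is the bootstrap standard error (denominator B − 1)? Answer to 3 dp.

Bootstrap SE is the standard deviation of the 12 replicate ranges.
Mean of replicates: (4.1606 + 4.8820 + 4.8820 + 4.2732 + 4.8820 + 4.0255 + 4.8820 + 4.8820 + 3.6433 + 3.3973 + 4.8820 + 2.8920) / 12 = 51.68390 / 12 = 4.30699
Sum of squared deviations: (−0.14639)² + (+0.57501)² + (+0.57501)² + (−0.03379)² + (+0.57501)² + (−0.28149)² + (+0.57501)² + (+0.57501)² + (−0.66369)² + (−0.90969)² + (+0.57501)² + (−1.41499)² = 5.35584
Variance = 5.35584 / 11 = 0.48689
SE* = √0.48689

SE* = 0.698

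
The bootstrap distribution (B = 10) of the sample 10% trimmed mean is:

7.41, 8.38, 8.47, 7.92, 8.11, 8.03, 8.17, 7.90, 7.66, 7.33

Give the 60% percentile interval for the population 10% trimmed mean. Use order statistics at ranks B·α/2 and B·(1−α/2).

Sorted replicates: 7.33, 7.41, 7.66, 7.90, 7.92, 8.03, 8.11, 8.17, 8.38, 8.47
α = 0.40; lower rank = 10 × 0.200 = 2; upper rank = 10 × 0.800 = 8.
The 2nd smallest replicate is 7.41; the 8th is 8.17.

(7.41, 8.17)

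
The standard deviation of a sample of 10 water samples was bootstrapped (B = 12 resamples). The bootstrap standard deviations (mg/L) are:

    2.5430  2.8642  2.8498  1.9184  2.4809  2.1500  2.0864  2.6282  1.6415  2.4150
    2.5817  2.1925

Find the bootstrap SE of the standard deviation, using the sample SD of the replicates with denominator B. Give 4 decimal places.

SE* = 0.3564

Bootstrap SE is the standard deviation of the 12 replicate standard deviations.
Mean of replicates: (2.5430 + 2.8642 + 2.8498 + 1.9184 + 2.4809 + 2.1500 + 2.0864 + 2.6282 + 1.6415 + 2.4150 + 2.5817 + 2.1925) / 12 = 28.35160 / 12 = 2.36263
Sum of squared deviations: (+0.18037)² + (+0.50157)² + (+0.48717)² + (−0.44423)² + (+0.11827)² + (−0.21263)² + (−0.27623)² + (+0.26557)² + (−0.72113)² + (+0.05237)² + (+0.21907)² + (−0.17013)² = 1.52452
Variance = 1.52452 / 12 = 0.12704
SE* = √0.12704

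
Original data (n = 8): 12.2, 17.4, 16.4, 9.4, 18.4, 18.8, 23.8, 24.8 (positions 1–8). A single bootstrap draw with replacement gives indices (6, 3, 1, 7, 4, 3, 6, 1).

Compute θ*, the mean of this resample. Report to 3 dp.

Resample values: 18.8, 16.4, 12.2, 23.8, 9.4, 16.4, 18.8, 12.2.
Mean = (18.8 + 16.4 + 12.2 + 23.8 + 9.4 + 16.4 + 18.8 + 12.2) / 8 = 128.00 / 8 = 16.000

θ* = 16.000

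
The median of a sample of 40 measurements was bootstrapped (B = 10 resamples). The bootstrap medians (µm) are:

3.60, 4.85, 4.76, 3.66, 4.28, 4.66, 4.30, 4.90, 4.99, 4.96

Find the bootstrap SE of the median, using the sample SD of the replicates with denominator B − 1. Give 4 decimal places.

Bootstrap SE is the standard deviation of the 10 replicate medians.
Mean of replicates: (3.60 + 4.85 + 4.76 + 3.66 + 4.28 + 4.66 + 4.30 + 4.90 + 4.99 + 4.96) / 10 = 44.96000 / 10 = 4.49600
Sum of squared deviations: (−0.89600)² + (+0.35400)² + (+0.26400)² + (−0.83600)² + (−0.21600)² + (+0.16400)² + (−0.19600)² + (+0.40400)² + (+0.49400)² + (+0.46400)² = 2.43124
Variance = 2.43124 / 9 = 0.27014
SE* = √0.27014

SE* = 0.5197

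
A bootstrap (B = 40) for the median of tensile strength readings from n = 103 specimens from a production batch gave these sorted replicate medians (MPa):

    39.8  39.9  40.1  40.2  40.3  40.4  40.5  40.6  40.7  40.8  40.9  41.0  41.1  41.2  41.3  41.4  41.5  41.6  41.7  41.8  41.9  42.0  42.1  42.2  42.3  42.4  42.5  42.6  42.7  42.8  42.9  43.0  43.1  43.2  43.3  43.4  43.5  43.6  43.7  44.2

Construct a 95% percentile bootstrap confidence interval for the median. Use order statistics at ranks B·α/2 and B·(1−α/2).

α = 0.05; lower rank = 40 × 0.025 = 1; upper rank = 40 × 0.975 = 39.
The 1st smallest replicate is 39.8; the 39th is 43.7.

(39.8, 43.7)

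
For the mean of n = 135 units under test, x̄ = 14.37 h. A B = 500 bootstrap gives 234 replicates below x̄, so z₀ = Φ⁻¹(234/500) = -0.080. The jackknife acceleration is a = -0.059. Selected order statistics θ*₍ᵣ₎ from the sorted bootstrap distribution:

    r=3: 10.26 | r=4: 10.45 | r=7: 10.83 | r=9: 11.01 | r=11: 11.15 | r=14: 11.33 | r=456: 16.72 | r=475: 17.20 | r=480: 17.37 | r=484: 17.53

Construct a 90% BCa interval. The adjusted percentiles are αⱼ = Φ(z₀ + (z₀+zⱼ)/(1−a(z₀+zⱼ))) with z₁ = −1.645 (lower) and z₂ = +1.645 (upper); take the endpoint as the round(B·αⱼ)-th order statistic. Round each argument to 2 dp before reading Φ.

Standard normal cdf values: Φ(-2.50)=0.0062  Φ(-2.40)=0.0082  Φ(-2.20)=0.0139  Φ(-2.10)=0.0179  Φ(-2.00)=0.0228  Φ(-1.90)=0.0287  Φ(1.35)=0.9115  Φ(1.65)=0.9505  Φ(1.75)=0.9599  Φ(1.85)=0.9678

Lower: z₀ + z₁ = -0.080 + (-1.645) = -1.725; 1 − a(z₀+z₁) = 1 − (-0.059)(-1.725) = 0.8982; argument = -0.080 + (-1.725)/0.8982 = -2.0005 → -2.00.
α₁ = Φ(-2.00) = 0.0228; rank = round(500 × 0.0228) = 11; θ*₍11₎ = 11.15.
Upper: z₀ + z₂ = 1.565; 1 − a(z₀+z₂) = 1.0923; argument = 1.3527 → 1.35; α₂ = 0.9115; rank = 456; θ*₍456₎ = 16.72.

(11.15, 16.72)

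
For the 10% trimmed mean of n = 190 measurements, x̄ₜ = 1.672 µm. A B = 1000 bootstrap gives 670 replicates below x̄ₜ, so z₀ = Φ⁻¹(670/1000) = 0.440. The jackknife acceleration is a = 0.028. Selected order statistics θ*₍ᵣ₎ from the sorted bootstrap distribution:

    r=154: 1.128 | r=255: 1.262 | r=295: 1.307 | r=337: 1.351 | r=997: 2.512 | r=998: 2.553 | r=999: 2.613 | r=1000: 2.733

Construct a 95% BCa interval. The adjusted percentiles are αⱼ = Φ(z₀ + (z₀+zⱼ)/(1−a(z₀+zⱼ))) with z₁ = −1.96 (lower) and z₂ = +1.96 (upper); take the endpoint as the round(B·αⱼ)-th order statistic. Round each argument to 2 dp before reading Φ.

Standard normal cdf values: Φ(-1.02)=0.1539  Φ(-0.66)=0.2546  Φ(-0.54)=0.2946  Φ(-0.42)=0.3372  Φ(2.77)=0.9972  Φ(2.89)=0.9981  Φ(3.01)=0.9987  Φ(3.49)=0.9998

Lower: z₀ + z₁ = 0.440 + (-1.960) = -1.520; 1 − a(z₀+z₁) = 1 − (0.028)(-1.520) = 1.0426; argument = 0.440 + (-1.520)/1.0426 = -1.0179 → -1.02.
α₁ = Φ(-1.02) = 0.1539; rank = round(1000 × 0.1539) = 154; θ*₍154₎ = 1.128.
Upper: z₀ + z₂ = 2.400; 1 − a(z₀+z₂) = 0.9328; argument = 3.0129 → 3.01; α₂ = 0.9987; rank = 999; θ*₍999₎ = 2.613.

(1.128, 2.613)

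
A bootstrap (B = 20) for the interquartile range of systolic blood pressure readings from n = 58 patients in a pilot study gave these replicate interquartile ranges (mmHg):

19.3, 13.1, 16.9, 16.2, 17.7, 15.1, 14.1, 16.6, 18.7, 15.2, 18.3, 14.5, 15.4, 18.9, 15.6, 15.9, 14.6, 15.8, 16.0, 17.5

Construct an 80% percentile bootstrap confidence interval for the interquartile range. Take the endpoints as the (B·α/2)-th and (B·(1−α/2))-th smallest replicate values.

(14.1, 18.7)

Sorted replicates: 13.1, 14.1, 14.5, 14.6, 15.1, 15.2, 15.4, 15.6, 15.8, 15.9, 16.0, 16.2, 16.6, 16.9, 17.5, 17.7, 18.3, 18.7, 18.9, 19.3
α = 0.20; lower rank = 20 × 0.100 = 2; upper rank = 20 × 0.900 = 18.
The 2nd smallest replicate is 14.1; the 18th is 18.7.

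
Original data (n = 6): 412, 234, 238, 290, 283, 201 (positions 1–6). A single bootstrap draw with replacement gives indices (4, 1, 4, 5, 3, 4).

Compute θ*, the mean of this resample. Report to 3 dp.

Resample values: 290, 412, 290, 283, 238, 290.
Mean = (290 + 412 + 290 + 283 + 238 + 290) / 6 = 1803.0 / 6 = 300.500

θ* = 300.500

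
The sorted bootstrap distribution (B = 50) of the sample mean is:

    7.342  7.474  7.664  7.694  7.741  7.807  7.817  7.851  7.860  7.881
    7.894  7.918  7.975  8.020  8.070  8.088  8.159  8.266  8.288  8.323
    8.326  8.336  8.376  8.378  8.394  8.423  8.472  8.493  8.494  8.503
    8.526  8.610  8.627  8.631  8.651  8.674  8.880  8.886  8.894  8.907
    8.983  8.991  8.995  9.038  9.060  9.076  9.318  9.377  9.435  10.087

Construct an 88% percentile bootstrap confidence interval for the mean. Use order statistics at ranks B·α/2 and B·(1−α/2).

α = 0.12; lower rank = 50 × 0.060 = 3; upper rank = 50 × 0.940 = 47.
The 3rd smallest replicate is 7.664; the 47th is 9.318.

(7.664, 9.318)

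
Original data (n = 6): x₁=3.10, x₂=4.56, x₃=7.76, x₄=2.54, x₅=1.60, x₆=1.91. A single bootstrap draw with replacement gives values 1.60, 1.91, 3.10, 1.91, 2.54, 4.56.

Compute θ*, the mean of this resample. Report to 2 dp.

Mean = (1.60 + 1.91 + 3.10 + 1.91 + 2.54 + 4.56) / 6 = 15.620 / 6 = 2.60

θ* = 2.60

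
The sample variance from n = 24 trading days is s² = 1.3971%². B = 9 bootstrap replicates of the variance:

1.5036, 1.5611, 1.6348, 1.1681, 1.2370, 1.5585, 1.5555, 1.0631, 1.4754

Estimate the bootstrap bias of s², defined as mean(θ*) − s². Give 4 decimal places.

bias = +0.0204

mean(θ*) = (1.5036 + 1.5611 + 1.6348 + 1.1681 + 1.2370 + 1.5585 + 1.5555 + 1.0631 + 1.4754) / 9 = 1.41746
bias = 1.41746 − 1.3971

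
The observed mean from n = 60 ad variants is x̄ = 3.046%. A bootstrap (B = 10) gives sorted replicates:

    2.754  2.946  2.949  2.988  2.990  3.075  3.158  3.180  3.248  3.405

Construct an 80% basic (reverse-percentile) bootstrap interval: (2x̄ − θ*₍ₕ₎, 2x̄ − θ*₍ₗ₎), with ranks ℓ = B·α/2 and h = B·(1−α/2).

Percentile endpoints at ranks 1 and 9: θ*₍1₎ = 2.754, θ*₍9₎ = 3.248.
Basic interval reflects these around x̄:
  lower = 2 × 3.046 − 3.248 = 2.844
  upper = 2 × 3.046 − 2.754 = 3.338

(2.844, 3.338)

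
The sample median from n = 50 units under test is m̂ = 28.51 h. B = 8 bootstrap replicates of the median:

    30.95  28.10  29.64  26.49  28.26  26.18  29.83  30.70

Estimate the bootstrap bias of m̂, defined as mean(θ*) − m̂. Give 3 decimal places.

mean(θ*) = (30.95 + 28.10 + 29.64 + 26.49 + 28.26 + 26.18 + 29.83 + 30.70) / 8 = 28.7688
bias = 28.7688 − 28.51

bias = +0.259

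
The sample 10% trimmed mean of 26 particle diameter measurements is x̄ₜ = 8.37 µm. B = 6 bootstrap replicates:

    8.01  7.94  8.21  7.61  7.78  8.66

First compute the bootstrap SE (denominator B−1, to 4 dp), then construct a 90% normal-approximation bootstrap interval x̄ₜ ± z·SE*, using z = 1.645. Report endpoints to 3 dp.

(7.765, 8.975)

Mean of replicates = 8.0350; sum of squared deviations = 0.6765; SE* = √(0.6765/5) = 0.3678
Margin = 1.645 × 0.3678 = 0.6050
Interval: 8.37 ± 0.6050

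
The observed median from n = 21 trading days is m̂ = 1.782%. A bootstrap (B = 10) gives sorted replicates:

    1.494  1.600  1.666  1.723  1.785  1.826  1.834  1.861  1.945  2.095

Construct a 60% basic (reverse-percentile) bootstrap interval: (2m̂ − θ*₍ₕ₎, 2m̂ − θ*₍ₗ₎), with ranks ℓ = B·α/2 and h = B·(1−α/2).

Percentile endpoints at ranks 2 and 8: θ*₍2₎ = 1.600, θ*₍8₎ = 1.861.
Basic interval reflects these around m̂:
  lower = 2 × 1.782 − 1.861 = 1.703
  upper = 2 × 1.782 − 1.600 = 1.964

(1.703, 1.964)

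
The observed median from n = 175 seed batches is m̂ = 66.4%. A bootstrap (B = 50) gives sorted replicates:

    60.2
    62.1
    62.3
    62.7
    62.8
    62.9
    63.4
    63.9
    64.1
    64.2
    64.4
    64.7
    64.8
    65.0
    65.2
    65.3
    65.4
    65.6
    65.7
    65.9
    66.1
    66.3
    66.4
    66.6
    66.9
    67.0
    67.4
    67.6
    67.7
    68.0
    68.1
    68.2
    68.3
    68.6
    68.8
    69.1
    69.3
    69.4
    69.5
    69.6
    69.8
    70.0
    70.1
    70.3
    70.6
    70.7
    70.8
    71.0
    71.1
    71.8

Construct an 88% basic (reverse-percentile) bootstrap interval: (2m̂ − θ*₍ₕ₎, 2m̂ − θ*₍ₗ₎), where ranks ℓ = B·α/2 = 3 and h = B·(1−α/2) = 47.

Percentile endpoints at ranks 3 and 47: θ*₍3₎ = 62.3, θ*₍47₎ = 70.8.
Basic interval reflects these around m̂:
  lower = 2 × 66.4 − 70.8 = 62.0
  upper = 2 × 66.4 − 62.3 = 70.5

(62.0, 70.5)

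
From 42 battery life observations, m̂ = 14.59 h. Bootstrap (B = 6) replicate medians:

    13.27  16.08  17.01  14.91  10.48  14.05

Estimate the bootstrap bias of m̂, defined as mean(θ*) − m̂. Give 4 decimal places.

bias = −0.2900

mean(θ*) = (13.27 + 16.08 + 17.01 + 14.91 + 10.48 + 14.05) / 6 = 14.30000
bias = 14.30000 − 14.59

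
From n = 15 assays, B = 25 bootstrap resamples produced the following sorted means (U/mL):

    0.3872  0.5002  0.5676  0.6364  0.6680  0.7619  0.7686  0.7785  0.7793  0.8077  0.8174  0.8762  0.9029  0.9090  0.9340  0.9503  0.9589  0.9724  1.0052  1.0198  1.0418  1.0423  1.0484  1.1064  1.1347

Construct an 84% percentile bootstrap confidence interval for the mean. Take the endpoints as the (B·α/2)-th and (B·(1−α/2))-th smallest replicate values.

(0.5002, 1.0484)

α = 0.16; lower rank = 25 × 0.080 = 2; upper rank = 25 × 0.920 = 23.
The 2nd smallest replicate is 0.5002; the 23rd is 1.0484.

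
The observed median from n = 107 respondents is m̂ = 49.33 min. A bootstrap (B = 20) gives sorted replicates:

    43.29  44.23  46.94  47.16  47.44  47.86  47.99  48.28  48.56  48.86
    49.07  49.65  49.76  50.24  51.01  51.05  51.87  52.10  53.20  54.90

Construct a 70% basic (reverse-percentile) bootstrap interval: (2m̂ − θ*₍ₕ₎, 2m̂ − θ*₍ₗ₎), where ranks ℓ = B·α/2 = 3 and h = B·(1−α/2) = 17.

Percentile endpoints at ranks 3 and 17: θ*₍3₎ = 46.94, θ*₍17₎ = 51.87.
Basic interval reflects these around m̂:
  lower = 2 × 49.33 − 51.87 = 46.79
  upper = 2 × 49.33 − 46.94 = 51.72

(46.79, 51.72)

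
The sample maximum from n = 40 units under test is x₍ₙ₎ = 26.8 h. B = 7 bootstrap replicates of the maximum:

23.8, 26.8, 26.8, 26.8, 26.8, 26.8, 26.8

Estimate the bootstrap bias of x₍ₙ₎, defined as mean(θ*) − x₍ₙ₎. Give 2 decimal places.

bias = −0.43

mean(θ*) = (23.8 + 26.8 + 26.8 + 26.8 + 26.8 + 26.8 + 26.8) / 7 = 26.371
bias = 26.371 − 26.8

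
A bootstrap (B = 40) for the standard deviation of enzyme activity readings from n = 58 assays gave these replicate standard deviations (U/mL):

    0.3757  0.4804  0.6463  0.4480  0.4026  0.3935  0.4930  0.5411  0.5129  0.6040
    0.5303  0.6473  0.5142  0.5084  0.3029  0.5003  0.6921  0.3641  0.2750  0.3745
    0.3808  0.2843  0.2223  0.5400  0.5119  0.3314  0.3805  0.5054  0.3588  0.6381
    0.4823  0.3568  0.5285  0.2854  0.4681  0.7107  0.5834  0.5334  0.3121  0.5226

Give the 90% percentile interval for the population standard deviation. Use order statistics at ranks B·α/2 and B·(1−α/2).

(0.2750, 0.6473)

Sorted replicates: 0.2223, 0.2750, 0.2843, 0.2854, 0.3029, 0.3121, 0.3314, 0.3568, 0.3588, 0.3641, 0.3745, 0.3757, 0.3805, 0.3808, 0.3935, 0.4026, 0.4480, 0.4681, 0.4804, 0.4823, 0.4930, 0.5003, 0.5054, 0.5084, 0.5119, 0.5129, 0.5142, 0.5226, 0.5285, 0.5303, 0.5334, 0.5400, 0.5411, 0.5834, 0.6040, 0.6381, 0.6463, 0.6473, 0.6921, 0.7107
α = 0.10; lower rank = 40 × 0.050 = 2; upper rank = 40 × 0.950 = 38.
The 2nd smallest replicate is 0.2750; the 38th is 0.6473.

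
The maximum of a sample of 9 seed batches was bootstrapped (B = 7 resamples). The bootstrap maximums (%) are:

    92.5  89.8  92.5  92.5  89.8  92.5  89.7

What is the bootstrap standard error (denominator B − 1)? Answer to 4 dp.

SE* = 1.4614

Bootstrap SE is the standard deviation of the 7 replicate maximums.
Mean of replicates: (92.5 + 89.8 + 92.5 + 92.5 + 89.8 + 92.5 + 89.7) / 7 = 639.30000 / 7 = 91.32857
Sum of squared deviations: (+1.17143)² + (−1.52857)² + (+1.17143)² + (+1.17143)² + (−1.52857)² + (+1.17143)² + (−1.62857)² = 12.81429
Variance = 12.81429 / 6 = 2.13571
SE* = √2.13571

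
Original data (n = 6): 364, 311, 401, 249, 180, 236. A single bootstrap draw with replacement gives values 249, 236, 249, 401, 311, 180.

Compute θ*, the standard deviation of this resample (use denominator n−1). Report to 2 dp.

Mean = 271.0000; sum of squared deviations = 28974.0000
s² = 28974.0000 / 5 = 5794.8000
s = √5794.8000 = 76.12

θ* = 76.12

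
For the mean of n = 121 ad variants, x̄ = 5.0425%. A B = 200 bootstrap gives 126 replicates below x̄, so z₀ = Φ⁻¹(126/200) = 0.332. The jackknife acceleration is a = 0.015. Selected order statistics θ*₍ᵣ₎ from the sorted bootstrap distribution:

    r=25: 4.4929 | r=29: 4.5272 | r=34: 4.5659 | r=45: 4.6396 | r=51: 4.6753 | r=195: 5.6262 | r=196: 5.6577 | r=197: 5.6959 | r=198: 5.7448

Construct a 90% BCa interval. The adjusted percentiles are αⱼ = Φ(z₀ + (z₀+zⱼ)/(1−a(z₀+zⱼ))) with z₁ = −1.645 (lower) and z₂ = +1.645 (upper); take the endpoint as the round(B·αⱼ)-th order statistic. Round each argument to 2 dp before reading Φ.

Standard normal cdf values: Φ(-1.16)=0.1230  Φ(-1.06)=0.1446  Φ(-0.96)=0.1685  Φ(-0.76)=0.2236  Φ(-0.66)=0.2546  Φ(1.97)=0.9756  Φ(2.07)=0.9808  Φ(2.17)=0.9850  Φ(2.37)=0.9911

Lower: z₀ + z₁ = 0.332 + (-1.645) = -1.313; 1 − a(z₀+z₁) = 1 − (0.015)(-1.313) = 1.0197; argument = 0.332 + (-1.313)/1.0197 = -0.9556 → -0.96.
α₁ = Φ(-0.96) = 0.1685; rank = round(200 × 0.1685) = 34; θ*₍34₎ = 4.5659.
Upper: z₀ + z₂ = 1.977; 1 − a(z₀+z₂) = 0.9703; argument = 2.3694 → 2.37; α₂ = 0.9911; rank = 198; θ*₍198₎ = 5.7448.

(4.5659, 5.7448)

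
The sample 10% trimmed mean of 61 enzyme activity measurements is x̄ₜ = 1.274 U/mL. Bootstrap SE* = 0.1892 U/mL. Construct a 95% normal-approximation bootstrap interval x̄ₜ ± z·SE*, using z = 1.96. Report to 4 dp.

Margin = 1.96 × 0.1892 = 0.37083
Interval: 1.274 ± 0.37083

(0.9032, 1.6448)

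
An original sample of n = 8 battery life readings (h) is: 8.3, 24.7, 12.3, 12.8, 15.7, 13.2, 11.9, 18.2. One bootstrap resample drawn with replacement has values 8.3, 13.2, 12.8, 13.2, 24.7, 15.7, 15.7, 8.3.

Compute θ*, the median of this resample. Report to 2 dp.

θ* = 13.20

Sorted: 8.3, 8.3, 12.8, 13.2, 13.2, 15.7, 15.7, 24.7
Median = average of the two middle values = 13.20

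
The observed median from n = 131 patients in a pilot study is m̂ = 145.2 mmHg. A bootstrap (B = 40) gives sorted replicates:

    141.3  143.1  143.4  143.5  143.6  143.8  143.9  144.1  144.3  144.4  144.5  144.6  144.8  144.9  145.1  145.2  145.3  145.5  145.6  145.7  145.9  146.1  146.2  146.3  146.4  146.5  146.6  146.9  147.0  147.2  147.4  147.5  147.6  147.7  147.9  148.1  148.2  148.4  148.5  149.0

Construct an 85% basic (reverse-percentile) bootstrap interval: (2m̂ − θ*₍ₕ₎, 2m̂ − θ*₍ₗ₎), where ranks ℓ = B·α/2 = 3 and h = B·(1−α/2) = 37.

(142.2, 147.0)

Percentile endpoints at ranks 3 and 37: θ*₍3₎ = 143.4, θ*₍37₎ = 148.2.
Basic interval reflects these around m̂:
  lower = 2 × 145.2 − 148.2 = 142.2
  upper = 2 × 145.2 − 143.4 = 147.0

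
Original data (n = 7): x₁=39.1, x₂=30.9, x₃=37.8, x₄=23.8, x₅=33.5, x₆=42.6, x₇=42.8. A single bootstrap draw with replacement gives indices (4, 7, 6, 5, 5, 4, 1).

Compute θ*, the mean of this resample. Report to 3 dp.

θ* = 34.157

Resample values: 23.8, 42.8, 42.6, 33.5, 33.5, 23.8, 39.1.
Mean = (23.8 + 42.8 + 42.6 + 33.5 + 33.5 + 23.8 + 39.1) / 7 = 239.10 / 7 = 34.157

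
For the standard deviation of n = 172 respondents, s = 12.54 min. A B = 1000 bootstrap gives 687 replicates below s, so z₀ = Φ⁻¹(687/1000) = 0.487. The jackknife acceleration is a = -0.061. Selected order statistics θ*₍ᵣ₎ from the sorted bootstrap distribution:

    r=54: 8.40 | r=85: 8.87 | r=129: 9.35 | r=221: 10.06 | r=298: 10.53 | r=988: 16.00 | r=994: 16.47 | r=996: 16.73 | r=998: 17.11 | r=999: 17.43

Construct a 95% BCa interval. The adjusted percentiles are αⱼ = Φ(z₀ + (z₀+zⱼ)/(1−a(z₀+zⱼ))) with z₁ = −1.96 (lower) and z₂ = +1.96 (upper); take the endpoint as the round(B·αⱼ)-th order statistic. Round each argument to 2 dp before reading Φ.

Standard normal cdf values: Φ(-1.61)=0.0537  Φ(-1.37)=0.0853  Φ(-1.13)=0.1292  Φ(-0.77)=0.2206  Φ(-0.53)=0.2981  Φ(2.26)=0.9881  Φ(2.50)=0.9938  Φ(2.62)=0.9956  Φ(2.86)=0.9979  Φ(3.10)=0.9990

Lower: z₀ + z₁ = 0.487 + (-1.960) = -1.473; 1 − a(z₀+z₁) = 1 − (-0.061)(-1.473) = 0.9101; argument = 0.487 + (-1.473)/0.9101 = -1.1314 → -1.13.
α₁ = Φ(-1.13) = 0.1292; rank = round(1000 × 0.1292) = 129; θ*₍129₎ = 9.35.
Upper: z₀ + z₂ = 2.447; 1 − a(z₀+z₂) = 1.1493; argument = 2.6162 → 2.62; α₂ = 0.9956; rank = 996; θ*₍996₎ = 16.73.

(9.35, 16.73)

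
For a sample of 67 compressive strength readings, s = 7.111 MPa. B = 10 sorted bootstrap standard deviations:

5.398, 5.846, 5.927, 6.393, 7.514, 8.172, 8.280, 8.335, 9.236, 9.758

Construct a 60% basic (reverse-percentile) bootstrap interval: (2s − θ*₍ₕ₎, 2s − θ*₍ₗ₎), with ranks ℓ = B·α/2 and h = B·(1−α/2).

(5.887, 8.376)

Percentile endpoints at ranks 2 and 8: θ*₍2₎ = 5.846, θ*₍8₎ = 8.335.
Basic interval reflects these around s:
  lower = 2 × 7.111 − 8.335 = 5.887
  upper = 2 × 7.111 − 5.846 = 8.376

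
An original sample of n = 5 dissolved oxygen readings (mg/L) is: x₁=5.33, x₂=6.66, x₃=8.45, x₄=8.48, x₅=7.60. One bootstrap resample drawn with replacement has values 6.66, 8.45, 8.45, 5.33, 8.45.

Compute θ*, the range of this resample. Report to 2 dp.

θ* = 3.12

Range = 8.45 − 5.33 = 3.12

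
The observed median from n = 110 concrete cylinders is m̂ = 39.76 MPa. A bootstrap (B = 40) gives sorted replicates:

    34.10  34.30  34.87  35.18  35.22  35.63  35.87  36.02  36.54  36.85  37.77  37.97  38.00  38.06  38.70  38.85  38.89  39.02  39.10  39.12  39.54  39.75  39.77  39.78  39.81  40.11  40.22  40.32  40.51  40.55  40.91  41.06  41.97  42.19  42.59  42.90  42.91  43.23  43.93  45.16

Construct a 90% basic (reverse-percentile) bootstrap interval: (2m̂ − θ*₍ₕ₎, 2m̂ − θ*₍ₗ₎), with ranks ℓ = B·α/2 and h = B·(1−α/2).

(36.29, 45.22)

Percentile endpoints at ranks 2 and 38: θ*₍2₎ = 34.30, θ*₍38₎ = 43.23.
Basic interval reflects these around m̂:
  lower = 2 × 39.76 − 43.23 = 36.29
  upper = 2 × 39.76 − 34.30 = 45.22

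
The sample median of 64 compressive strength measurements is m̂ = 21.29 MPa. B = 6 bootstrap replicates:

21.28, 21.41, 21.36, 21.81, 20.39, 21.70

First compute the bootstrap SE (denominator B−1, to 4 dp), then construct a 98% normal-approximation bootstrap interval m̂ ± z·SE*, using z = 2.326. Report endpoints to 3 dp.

Mean of replicates = 21.3250; sum of squared deviations = 1.2605; SE* = √(1.2605/5) = 0.5021
Margin = 2.326 × 0.5021 = 1.1679
Interval: 21.29 ± 1.1679

(20.122, 22.458)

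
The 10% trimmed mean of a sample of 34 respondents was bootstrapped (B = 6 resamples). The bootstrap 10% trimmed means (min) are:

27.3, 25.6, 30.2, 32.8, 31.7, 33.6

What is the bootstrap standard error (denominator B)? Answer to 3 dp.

SE* = 2.891

Bootstrap SE is the standard deviation of the 6 replicate 10% trimmed means.
Mean of replicates: (27.3 + 25.6 + 30.2 + 32.8 + 31.7 + 33.6) / 6 = 181.2000 / 6 = 30.2000
Sum of squared deviations: (−2.9000)² + (−4.6000)² + (+0.0000)² + (+2.6000)² + (+1.5000)² + (+3.4000)² = 50.1400
Variance = 50.1400 / 6 = 8.3567
SE* = √8.3567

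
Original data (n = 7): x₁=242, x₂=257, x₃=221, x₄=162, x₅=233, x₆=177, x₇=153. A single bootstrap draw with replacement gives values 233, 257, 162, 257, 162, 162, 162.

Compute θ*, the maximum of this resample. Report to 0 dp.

Maximum = 257

θ* = 257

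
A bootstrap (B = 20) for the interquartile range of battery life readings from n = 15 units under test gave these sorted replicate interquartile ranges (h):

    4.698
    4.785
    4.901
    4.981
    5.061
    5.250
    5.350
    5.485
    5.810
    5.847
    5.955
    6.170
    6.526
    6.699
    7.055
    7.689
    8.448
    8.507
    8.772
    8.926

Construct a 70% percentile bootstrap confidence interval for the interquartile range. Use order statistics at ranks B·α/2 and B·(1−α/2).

α = 0.30; lower rank = 20 × 0.150 = 3; upper rank = 20 × 0.850 = 17.
The 3rd smallest replicate is 4.901; the 17th is 8.448.

(4.901, 8.448)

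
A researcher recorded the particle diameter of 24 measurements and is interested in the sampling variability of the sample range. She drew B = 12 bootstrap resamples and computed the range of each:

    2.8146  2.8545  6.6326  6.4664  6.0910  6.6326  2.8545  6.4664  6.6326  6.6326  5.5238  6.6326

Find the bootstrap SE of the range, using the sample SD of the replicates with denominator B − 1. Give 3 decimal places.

Bootstrap SE is the standard deviation of the 12 replicate ranges.
Mean of replicates: (2.8146 + 2.8545 + 6.6326 + 6.4664 + 6.0910 + 6.6326 + 2.8545 + 6.4664 + 6.6326 + 6.6326 + 5.5238 + 6.6326) / 12 = 66.23420 / 12 = 5.51952
Sum of squared deviations: (−2.70492)² + (−2.66502)² + (+1.11308)² + (+0.94688)² + (+0.57148)² + (+1.11308)² + (−2.66502)² + (+0.94688)² + (+1.11308)² + (+1.11308)² + (+0.00428)² + (+1.11308)² = 29.83576
Variance = 29.83576 / 11 = 2.71234
SE* = √2.71234

SE* = 1.647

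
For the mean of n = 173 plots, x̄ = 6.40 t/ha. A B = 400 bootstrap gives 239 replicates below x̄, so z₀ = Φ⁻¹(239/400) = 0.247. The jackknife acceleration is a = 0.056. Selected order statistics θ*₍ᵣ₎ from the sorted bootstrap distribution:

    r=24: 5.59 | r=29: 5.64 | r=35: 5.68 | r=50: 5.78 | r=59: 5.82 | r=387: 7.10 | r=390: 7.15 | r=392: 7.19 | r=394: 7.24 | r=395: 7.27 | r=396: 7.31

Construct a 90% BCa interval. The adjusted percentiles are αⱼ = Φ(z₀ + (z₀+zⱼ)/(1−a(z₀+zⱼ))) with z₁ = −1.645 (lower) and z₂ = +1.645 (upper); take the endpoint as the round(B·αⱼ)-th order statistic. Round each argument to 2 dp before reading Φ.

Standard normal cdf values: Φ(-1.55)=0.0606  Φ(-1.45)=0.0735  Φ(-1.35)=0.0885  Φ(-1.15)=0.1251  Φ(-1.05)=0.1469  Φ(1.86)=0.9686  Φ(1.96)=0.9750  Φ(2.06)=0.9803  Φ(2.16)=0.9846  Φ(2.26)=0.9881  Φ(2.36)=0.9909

(5.82, 7.31)

Lower: z₀ + z₁ = 0.247 + (-1.645) = -1.398; 1 − a(z₀+z₁) = 1 − (0.056)(-1.398) = 1.0783; argument = 0.247 + (-1.398)/1.0783 = -1.0495 → -1.05.
α₁ = Φ(-1.05) = 0.1469; rank = round(400 × 0.1469) = 59; θ*₍59₎ = 5.82.
Upper: z₀ + z₂ = 1.892; 1 − a(z₀+z₂) = 0.8940; argument = 2.3632 → 2.36; α₂ = 0.9909; rank = 396; θ*₍396₎ = 7.31.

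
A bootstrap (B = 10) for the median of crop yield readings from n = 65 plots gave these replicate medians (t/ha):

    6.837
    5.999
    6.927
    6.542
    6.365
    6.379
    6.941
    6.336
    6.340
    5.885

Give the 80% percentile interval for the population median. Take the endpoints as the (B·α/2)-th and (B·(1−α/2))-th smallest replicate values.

(5.885, 6.927)

Sorted replicates: 5.885, 5.999, 6.336, 6.340, 6.365, 6.379, 6.542, 6.837, 6.927, 6.941
α = 0.20; lower rank = 10 × 0.100 = 1; upper rank = 10 × 0.900 = 9.
The 1st smallest replicate is 5.885; the 9th is 6.927.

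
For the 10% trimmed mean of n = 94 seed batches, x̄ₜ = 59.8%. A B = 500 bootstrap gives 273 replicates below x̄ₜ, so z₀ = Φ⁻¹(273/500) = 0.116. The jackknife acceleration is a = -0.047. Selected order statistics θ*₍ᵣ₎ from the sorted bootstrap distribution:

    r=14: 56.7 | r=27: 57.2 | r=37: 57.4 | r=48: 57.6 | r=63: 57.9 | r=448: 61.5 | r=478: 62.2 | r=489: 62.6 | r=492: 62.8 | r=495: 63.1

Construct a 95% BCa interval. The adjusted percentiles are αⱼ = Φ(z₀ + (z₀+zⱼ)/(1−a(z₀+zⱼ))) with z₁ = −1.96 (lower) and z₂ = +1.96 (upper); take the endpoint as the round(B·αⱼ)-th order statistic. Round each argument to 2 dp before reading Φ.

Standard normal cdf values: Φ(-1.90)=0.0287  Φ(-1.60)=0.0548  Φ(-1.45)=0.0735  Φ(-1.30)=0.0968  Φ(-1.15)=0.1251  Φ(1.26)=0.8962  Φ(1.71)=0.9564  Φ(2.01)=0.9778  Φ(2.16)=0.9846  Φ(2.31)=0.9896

Lower: z₀ + z₁ = 0.116 + (-1.960) = -1.844; 1 − a(z₀+z₁) = 1 − (-0.047)(-1.844) = 0.9133; argument = 0.116 + (-1.844)/0.9133 = -1.9030 → -1.90.
α₁ = Φ(-1.90) = 0.0287; rank = round(500 × 0.0287) = 14; θ*₍14₎ = 56.7.
Upper: z₀ + z₂ = 2.076; 1 − a(z₀+z₂) = 1.0976; argument = 2.0074 → 2.01; α₂ = 0.9778; rank = 489; θ*₍489₎ = 62.6.

(56.7, 62.6)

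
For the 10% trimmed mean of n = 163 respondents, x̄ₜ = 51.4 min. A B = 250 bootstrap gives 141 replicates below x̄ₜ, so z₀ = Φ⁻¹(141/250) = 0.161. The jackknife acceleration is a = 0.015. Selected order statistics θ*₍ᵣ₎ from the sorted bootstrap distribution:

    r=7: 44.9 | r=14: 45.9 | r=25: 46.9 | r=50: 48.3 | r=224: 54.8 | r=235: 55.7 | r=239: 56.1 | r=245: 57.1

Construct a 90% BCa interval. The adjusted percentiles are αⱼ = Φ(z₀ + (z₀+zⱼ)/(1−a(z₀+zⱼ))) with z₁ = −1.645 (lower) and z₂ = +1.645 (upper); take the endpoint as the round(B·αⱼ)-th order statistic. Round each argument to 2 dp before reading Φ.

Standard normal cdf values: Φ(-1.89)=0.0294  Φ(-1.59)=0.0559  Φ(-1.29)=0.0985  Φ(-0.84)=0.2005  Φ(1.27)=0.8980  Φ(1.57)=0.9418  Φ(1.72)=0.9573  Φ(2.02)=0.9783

(46.9, 57.1)

Lower: z₀ + z₁ = 0.161 + (-1.645) = -1.484; 1 − a(z₀+z₁) = 1 − (0.015)(-1.484) = 1.0223; argument = 0.161 + (-1.484)/1.0223 = -1.2907 → -1.29.
α₁ = Φ(-1.29) = 0.0985; rank = round(250 × 0.0985) = 25; θ*₍25₎ = 46.9.
Upper: z₀ + z₂ = 1.806; 1 − a(z₀+z₂) = 0.9729; argument = 2.0173 → 2.02; α₂ = 0.9783; rank = 245; θ*₍245₎ = 57.1.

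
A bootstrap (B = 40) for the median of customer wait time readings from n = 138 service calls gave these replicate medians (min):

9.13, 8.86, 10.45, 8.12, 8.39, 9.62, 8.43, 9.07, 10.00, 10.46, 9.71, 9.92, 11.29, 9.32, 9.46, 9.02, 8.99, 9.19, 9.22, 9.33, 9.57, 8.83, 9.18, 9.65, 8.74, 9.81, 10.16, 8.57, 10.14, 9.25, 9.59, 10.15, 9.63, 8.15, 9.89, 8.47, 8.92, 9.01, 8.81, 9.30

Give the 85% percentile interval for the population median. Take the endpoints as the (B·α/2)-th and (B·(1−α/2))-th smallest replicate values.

Sorted replicates: 8.12, 8.15, 8.39, 8.43, 8.47, 8.57, 8.74, 8.81, 8.83, 8.86, 8.92, 8.99, 9.01, 9.02, 9.07, 9.13, 9.18, 9.19, 9.22, 9.25, 9.30, 9.32, 9.33, 9.46, 9.57, 9.59, 9.62, 9.63, 9.65, 9.71, 9.81, 9.89, 9.92, 10.00, 10.14, 10.15, 10.16, 10.45, 10.46, 11.29
α = 0.15; lower rank = 40 × 0.075 = 3; upper rank = 40 × 0.925 = 37.
The 3rd smallest replicate is 8.39; the 37th is 10.16.

(8.39, 10.16)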